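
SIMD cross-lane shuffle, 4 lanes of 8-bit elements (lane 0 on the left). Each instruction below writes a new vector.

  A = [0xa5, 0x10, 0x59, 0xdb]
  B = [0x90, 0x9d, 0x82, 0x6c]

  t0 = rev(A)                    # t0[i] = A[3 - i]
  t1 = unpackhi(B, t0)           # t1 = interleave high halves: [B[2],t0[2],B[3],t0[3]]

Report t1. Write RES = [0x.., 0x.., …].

t0 = [0xdb, 0x59, 0x10, 0xa5]
t1 = [0x82, 0x10, 0x6c, 0xa5]

RES = [ 0x82  0x10  0x6c  0xa5 ]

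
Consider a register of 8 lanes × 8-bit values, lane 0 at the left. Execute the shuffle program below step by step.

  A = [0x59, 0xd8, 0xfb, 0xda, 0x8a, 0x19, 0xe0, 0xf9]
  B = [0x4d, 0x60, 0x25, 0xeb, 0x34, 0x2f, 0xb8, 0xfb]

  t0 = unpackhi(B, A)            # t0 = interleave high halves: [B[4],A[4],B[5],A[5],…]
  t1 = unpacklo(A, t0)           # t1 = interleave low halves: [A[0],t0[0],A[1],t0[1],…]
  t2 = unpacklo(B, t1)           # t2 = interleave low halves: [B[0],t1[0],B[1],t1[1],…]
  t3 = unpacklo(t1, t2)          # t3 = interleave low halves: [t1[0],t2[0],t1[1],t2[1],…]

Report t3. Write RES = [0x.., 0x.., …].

→ t0 |34|8a|2f|19|b8|e0|fb|f9|
→ t1 |59|34|d8|8a|fb|2f|da|19|
→ t2 |4d|59|60|34|25|d8|eb|8a|
→ t3 |59|4d|34|59|d8|60|8a|34|

RES = [ 0x59  0x4d  0x34  0x59  0xd8  0x60  0x8a  0x34 ]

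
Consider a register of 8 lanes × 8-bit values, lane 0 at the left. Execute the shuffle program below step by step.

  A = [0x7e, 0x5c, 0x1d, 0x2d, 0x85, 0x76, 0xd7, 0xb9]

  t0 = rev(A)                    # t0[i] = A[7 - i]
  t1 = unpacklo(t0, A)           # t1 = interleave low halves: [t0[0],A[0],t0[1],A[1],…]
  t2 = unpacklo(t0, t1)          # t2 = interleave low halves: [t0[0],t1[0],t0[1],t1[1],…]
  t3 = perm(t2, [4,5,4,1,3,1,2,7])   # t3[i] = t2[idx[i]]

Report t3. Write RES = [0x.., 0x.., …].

RES = [ 0x76  0xd7  0x76  0xb9  0x7e  0xb9  0xd7  0x5c ]

→ t0 |b9|d7|76|85|2d|1d|5c|7e|
→ t1 |b9|7e|d7|5c|76|1d|85|2d|
→ t2 |b9|b9|d7|7e|76|d7|85|5c|
→ t3 |76|d7|76|b9|7e|b9|d7|5c|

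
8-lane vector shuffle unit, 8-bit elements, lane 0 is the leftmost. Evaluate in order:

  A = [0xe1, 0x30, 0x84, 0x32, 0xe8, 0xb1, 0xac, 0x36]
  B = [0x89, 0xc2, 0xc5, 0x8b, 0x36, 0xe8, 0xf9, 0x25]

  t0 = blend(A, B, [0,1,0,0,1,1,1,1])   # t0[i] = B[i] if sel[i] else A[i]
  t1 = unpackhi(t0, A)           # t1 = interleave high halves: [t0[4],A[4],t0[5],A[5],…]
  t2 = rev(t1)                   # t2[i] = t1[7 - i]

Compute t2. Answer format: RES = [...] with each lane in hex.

RES = [ 0x36  0x25  0xac  0xf9  0xb1  0xe8  0xe8  0x36 ]

  t0: e1 c2 84 32 36 e8 f9 25
  t1: 36 e8 e8 b1 f9 ac 25 36
  t2: 36 25 ac f9 b1 e8 e8 36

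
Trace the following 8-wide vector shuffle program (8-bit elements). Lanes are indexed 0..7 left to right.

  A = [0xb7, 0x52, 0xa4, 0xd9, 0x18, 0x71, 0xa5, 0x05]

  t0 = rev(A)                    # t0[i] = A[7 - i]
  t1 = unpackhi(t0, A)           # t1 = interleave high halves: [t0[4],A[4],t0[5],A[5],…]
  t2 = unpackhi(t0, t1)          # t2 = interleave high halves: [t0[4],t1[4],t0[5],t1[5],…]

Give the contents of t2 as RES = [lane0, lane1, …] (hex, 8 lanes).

RES = [0xd9, 0x52, 0xa4, 0xa5, 0x52, 0xb7, 0xb7, 0x05]

t0 = [0x05, 0xa5, 0x71, 0x18, 0xd9, 0xa4, 0x52, 0xb7]
t1 = [0xd9, 0x18, 0xa4, 0x71, 0x52, 0xa5, 0xb7, 0x05]
t2 = [0xd9, 0x52, 0xa4, 0xa5, 0x52, 0xb7, 0xb7, 0x05]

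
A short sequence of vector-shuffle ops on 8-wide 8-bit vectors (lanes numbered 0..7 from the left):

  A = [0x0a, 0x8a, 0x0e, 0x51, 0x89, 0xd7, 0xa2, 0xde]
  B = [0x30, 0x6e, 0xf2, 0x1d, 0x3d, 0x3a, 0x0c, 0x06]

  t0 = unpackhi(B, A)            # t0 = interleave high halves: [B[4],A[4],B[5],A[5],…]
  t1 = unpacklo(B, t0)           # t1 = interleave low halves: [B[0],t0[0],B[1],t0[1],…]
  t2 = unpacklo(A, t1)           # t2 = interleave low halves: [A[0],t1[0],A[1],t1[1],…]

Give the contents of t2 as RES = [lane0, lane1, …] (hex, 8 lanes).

→ t0 |3d|89|3a|d7|0c|a2|06|de|
→ t1 |30|3d|6e|89|f2|3a|1d|d7|
→ t2 |0a|30|8a|3d|0e|6e|51|89|

RES = [ 0x0a  0x30  0x8a  0x3d  0x0e  0x6e  0x51  0x89 ]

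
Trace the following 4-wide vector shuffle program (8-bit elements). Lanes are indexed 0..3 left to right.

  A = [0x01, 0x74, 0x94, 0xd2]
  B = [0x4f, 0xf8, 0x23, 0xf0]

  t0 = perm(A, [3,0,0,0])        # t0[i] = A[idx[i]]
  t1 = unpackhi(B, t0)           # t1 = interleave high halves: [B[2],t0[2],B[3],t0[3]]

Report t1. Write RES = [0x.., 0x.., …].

  t0: d2 01 01 01
  t1: 23 01 f0 01

RES = [0x23, 0x01, 0xf0, 0x01]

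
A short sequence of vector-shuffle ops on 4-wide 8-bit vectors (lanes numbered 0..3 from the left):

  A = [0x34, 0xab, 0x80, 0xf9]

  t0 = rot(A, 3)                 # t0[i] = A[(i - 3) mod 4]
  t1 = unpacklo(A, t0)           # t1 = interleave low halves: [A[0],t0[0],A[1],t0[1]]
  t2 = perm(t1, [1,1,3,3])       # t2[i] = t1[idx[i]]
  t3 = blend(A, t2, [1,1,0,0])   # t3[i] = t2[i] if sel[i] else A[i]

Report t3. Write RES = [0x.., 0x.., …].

RES = [ 0xab  0xab  0x80  0xf9 ]

t0 = [0xab, 0x80, 0xf9, 0x34]
t1 = [0x34, 0xab, 0xab, 0x80]
t2 = [0xab, 0xab, 0x80, 0x80]
t3 = [0xab, 0xab, 0x80, 0xf9]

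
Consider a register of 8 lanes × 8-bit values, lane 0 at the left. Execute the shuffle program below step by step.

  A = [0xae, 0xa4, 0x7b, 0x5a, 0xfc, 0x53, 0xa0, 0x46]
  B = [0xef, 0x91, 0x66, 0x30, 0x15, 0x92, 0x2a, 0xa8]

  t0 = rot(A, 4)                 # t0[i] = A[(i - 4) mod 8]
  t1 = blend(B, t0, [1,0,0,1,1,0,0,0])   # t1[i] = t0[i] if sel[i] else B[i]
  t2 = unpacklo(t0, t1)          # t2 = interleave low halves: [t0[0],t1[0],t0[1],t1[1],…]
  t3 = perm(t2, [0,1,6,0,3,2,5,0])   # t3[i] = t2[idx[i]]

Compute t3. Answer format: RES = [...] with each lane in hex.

RES = [ 0xfc  0xfc  0x46  0xfc  0x91  0x53  0x66  0xfc ]

t0 = [0xfc, 0x53, 0xa0, 0x46, 0xae, 0xa4, 0x7b, 0x5a]
t1 = [0xfc, 0x91, 0x66, 0x46, 0xae, 0x92, 0x2a, 0xa8]
t2 = [0xfc, 0xfc, 0x53, 0x91, 0xa0, 0x66, 0x46, 0x46]
t3 = [0xfc, 0xfc, 0x46, 0xfc, 0x91, 0x53, 0x66, 0xfc]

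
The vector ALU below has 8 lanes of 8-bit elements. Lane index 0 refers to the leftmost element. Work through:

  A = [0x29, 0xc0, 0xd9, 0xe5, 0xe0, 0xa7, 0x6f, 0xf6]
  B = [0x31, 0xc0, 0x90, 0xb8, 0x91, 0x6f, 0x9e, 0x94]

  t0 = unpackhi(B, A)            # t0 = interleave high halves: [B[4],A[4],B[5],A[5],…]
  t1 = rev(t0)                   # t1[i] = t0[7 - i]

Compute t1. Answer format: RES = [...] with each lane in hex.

→ t0 |91|e0|6f|a7|9e|6f|94|f6|
→ t1 |f6|94|6f|9e|a7|6f|e0|91|

RES = [ 0xf6  0x94  0x6f  0x9e  0xa7  0x6f  0xe0  0x91 ]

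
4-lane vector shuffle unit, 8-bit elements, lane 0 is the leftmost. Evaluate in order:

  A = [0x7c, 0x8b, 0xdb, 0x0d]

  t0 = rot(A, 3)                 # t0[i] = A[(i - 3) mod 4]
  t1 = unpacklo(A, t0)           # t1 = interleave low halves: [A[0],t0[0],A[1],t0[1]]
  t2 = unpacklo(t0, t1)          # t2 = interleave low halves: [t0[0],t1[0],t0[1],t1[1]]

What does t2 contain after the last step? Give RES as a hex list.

RES = [0x8b, 0x7c, 0xdb, 0x8b]

  t0: 8b db 0d 7c
  t1: 7c 8b 8b db
  t2: 8b 7c db 8b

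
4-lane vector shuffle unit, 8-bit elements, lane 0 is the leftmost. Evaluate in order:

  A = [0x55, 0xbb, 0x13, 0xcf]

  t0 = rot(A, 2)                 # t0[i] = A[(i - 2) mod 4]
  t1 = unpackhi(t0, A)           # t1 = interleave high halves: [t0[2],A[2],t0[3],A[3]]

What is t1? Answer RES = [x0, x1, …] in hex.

t0 = [0x13, 0xcf, 0x55, 0xbb]
t1 = [0x55, 0x13, 0xbb, 0xcf]

RES = [ 0x55  0x13  0xbb  0xcf ]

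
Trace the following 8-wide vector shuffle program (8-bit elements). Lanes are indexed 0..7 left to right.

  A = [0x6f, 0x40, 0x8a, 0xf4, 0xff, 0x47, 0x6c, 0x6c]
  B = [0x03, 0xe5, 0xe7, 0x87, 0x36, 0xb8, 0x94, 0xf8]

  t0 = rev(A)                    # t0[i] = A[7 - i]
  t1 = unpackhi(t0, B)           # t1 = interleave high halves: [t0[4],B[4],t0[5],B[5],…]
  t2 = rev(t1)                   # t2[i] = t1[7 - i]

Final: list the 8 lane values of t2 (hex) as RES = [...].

  t0: 6c 6c 47 ff f4 8a 40 6f
  t1: f4 36 8a b8 40 94 6f f8
  t2: f8 6f 94 40 b8 8a 36 f4

RES = [ 0xf8  0x6f  0x94  0x40  0xb8  0x8a  0x36  0xf4 ]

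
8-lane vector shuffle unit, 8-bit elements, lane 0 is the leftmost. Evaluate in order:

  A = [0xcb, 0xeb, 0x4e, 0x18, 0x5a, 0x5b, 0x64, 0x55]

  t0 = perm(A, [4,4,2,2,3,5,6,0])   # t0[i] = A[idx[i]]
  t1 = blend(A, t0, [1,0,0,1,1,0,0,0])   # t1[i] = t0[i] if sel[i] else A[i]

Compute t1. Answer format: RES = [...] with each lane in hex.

RES = [ 0x5a  0xeb  0x4e  0x4e  0x18  0x5b  0x64  0x55 ]

t0 = [0x5a, 0x5a, 0x4e, 0x4e, 0x18, 0x5b, 0x64, 0xcb]
t1 = [0x5a, 0xeb, 0x4e, 0x4e, 0x18, 0x5b, 0x64, 0x55]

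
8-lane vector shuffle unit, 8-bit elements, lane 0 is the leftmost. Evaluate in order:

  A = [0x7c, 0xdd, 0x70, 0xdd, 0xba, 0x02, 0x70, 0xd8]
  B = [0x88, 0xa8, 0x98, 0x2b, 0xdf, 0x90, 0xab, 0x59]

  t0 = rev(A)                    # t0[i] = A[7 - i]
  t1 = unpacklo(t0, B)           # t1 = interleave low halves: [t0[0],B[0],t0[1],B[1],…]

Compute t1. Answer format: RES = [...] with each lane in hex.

RES = [0xd8, 0x88, 0x70, 0xa8, 0x02, 0x98, 0xba, 0x2b]

  t0: d8 70 02 ba dd 70 dd 7c
  t1: d8 88 70 a8 02 98 ba 2b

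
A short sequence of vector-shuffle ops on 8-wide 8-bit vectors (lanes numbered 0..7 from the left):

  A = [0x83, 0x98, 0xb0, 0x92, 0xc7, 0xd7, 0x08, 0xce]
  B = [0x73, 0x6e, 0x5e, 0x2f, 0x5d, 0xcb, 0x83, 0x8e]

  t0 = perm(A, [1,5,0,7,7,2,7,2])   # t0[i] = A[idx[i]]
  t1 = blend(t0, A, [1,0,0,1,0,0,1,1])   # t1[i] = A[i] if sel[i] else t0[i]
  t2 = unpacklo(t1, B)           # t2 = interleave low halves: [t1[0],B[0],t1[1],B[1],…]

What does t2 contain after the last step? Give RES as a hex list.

RES = [0x83, 0x73, 0xd7, 0x6e, 0x83, 0x5e, 0x92, 0x2f]

  t0: 98 d7 83 ce ce b0 ce b0
  t1: 83 d7 83 92 ce b0 08 ce
  t2: 83 73 d7 6e 83 5e 92 2f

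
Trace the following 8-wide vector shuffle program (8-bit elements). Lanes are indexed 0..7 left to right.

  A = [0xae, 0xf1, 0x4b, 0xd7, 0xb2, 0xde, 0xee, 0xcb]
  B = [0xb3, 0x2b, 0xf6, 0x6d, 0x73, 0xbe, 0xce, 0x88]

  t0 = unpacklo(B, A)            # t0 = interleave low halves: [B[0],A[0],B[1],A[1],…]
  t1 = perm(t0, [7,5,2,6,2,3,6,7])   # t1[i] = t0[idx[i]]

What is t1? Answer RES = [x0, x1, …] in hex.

t0 = [0xb3, 0xae, 0x2b, 0xf1, 0xf6, 0x4b, 0x6d, 0xd7]
t1 = [0xd7, 0x4b, 0x2b, 0x6d, 0x2b, 0xf1, 0x6d, 0xd7]

RES = [0xd7, 0x4b, 0x2b, 0x6d, 0x2b, 0xf1, 0x6d, 0xd7]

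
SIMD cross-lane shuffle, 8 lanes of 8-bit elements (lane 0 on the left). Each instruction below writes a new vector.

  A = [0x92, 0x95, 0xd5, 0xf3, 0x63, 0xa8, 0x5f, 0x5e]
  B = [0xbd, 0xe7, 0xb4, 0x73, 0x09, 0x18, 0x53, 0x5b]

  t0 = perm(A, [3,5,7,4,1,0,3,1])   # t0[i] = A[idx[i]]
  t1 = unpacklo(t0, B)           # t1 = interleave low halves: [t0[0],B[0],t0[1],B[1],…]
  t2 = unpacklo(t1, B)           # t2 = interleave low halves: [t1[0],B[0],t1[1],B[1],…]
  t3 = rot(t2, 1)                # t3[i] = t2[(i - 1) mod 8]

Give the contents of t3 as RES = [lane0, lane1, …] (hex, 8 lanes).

RES = [0x73, 0xf3, 0xbd, 0xbd, 0xe7, 0xa8, 0xb4, 0xe7]

→ t0 |f3|a8|5e|63|95|92|f3|95|
→ t1 |f3|bd|a8|e7|5e|b4|63|73|
→ t2 |f3|bd|bd|e7|a8|b4|e7|73|
→ t3 |73|f3|bd|bd|e7|a8|b4|e7|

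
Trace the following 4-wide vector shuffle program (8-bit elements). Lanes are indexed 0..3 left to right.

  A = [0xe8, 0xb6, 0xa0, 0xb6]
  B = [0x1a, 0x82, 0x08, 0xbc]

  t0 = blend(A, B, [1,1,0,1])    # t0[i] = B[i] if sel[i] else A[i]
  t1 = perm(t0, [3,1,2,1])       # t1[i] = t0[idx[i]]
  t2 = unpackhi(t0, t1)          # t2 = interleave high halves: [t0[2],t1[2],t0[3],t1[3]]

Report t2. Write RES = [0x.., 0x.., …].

  t0: 1a 82 a0 bc
  t1: bc 82 a0 82
  t2: a0 a0 bc 82

RES = [ 0xa0  0xa0  0xbc  0x82 ]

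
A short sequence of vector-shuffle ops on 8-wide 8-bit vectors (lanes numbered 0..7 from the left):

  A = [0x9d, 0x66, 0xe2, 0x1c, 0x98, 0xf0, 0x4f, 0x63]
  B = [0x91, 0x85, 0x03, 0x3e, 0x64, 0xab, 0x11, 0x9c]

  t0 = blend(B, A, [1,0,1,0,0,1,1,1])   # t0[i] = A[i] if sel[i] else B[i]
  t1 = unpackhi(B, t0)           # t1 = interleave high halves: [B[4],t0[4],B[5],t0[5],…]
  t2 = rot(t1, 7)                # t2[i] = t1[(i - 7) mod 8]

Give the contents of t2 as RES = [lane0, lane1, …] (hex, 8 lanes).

→ t0 |9d|85|e2|3e|64|f0|4f|63|
→ t1 |64|64|ab|f0|11|4f|9c|63|
→ t2 |64|ab|f0|11|4f|9c|63|64|

RES = [ 0x64  0xab  0xf0  0x11  0x4f  0x9c  0x63  0x64 ]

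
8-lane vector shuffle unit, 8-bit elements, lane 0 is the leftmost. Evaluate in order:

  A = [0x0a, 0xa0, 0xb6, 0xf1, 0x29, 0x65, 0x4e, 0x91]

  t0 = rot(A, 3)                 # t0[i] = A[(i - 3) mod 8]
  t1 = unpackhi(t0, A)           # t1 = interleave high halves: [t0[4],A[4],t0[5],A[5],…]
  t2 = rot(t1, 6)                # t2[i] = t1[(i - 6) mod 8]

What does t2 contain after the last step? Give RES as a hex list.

RES = [0xb6, 0x65, 0xf1, 0x4e, 0x29, 0x91, 0xa0, 0x29]

→ t0 |65|4e|91|0a|a0|b6|f1|29|
→ t1 |a0|29|b6|65|f1|4e|29|91|
→ t2 |b6|65|f1|4e|29|91|a0|29|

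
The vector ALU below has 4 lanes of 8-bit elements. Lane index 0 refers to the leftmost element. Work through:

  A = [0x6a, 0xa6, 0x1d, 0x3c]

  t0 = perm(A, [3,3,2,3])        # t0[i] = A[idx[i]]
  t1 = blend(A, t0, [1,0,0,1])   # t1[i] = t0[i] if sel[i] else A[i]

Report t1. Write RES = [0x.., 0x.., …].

→ t0 |3c|3c|1d|3c|
→ t1 |3c|a6|1d|3c|

RES = [ 0x3c  0xa6  0x1d  0x3c ]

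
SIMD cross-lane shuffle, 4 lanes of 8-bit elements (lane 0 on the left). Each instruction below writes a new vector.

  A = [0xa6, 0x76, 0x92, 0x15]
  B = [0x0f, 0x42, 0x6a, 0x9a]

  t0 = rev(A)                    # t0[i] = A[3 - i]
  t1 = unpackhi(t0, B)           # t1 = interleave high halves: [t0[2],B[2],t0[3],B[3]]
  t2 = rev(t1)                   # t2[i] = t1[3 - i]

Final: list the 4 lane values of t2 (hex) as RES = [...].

t0 = [0x15, 0x92, 0x76, 0xa6]
t1 = [0x76, 0x6a, 0xa6, 0x9a]
t2 = [0x9a, 0xa6, 0x6a, 0x76]

RES = [0x9a, 0xa6, 0x6a, 0x76]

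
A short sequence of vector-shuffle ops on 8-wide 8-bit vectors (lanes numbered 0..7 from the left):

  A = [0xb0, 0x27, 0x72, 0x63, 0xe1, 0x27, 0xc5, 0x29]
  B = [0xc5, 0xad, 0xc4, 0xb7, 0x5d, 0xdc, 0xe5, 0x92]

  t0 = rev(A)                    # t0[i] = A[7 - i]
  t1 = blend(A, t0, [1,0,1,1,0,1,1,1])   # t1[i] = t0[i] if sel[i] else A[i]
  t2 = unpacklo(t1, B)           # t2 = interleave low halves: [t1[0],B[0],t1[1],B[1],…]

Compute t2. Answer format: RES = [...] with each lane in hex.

RES = [ 0x29  0xc5  0x27  0xad  0x27  0xc4  0xe1  0xb7 ]

  t0: 29 c5 27 e1 63 72 27 b0
  t1: 29 27 27 e1 e1 72 27 b0
  t2: 29 c5 27 ad 27 c4 e1 b7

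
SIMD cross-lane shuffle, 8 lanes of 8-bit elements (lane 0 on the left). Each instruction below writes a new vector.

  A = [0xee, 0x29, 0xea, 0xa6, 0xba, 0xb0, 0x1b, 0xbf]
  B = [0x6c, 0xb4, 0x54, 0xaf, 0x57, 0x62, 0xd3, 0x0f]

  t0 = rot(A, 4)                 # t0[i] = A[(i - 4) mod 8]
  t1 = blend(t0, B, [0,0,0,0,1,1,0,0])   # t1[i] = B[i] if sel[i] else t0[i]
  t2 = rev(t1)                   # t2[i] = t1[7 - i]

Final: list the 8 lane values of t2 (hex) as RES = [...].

RES = [0xa6, 0xea, 0x62, 0x57, 0xbf, 0x1b, 0xb0, 0xba]

→ t0 |ba|b0|1b|bf|ee|29|ea|a6|
→ t1 |ba|b0|1b|bf|57|62|ea|a6|
→ t2 |a6|ea|62|57|bf|1b|b0|ba|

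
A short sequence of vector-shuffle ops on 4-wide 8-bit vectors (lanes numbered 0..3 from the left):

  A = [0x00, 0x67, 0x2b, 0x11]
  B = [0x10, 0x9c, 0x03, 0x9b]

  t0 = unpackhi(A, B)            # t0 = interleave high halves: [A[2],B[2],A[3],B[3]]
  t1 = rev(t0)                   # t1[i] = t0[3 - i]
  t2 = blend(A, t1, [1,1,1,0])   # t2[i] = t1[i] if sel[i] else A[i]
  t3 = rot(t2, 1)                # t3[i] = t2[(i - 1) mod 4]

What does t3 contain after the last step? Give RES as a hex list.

→ t0 |2b|03|11|9b|
→ t1 |9b|11|03|2b|
→ t2 |9b|11|03|11|
→ t3 |11|9b|11|03|

RES = [ 0x11  0x9b  0x11  0x03 ]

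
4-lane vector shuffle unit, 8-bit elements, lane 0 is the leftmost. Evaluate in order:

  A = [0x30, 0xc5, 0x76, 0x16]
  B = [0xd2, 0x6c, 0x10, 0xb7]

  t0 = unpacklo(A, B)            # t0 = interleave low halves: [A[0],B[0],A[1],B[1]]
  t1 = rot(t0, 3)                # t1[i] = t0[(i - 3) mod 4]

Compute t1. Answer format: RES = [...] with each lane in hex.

  t0: 30 d2 c5 6c
  t1: d2 c5 6c 30

RES = [0xd2, 0xc5, 0x6c, 0x30]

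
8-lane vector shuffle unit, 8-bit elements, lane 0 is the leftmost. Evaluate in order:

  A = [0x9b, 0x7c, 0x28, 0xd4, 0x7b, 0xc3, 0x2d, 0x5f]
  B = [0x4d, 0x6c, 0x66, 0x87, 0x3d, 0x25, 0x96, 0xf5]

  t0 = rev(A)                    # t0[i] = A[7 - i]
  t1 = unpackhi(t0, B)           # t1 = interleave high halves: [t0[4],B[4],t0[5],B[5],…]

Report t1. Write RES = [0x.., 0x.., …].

t0 = [0x5f, 0x2d, 0xc3, 0x7b, 0xd4, 0x28, 0x7c, 0x9b]
t1 = [0xd4, 0x3d, 0x28, 0x25, 0x7c, 0x96, 0x9b, 0xf5]

RES = [ 0xd4  0x3d  0x28  0x25  0x7c  0x96  0x9b  0xf5 ]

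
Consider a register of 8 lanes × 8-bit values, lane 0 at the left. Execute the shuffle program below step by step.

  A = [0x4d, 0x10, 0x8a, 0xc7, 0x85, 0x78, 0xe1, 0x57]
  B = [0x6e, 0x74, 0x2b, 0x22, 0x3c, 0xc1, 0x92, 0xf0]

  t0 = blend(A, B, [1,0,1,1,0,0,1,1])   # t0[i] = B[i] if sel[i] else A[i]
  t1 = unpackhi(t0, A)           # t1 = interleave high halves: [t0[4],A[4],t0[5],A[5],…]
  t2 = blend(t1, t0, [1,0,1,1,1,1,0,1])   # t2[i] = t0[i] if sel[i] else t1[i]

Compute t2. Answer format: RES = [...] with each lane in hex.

RES = [ 0x6e  0x85  0x2b  0x22  0x85  0x78  0xf0  0xf0 ]

→ t0 |6e|10|2b|22|85|78|92|f0|
→ t1 |85|85|78|78|92|e1|f0|57|
→ t2 |6e|85|2b|22|85|78|f0|f0|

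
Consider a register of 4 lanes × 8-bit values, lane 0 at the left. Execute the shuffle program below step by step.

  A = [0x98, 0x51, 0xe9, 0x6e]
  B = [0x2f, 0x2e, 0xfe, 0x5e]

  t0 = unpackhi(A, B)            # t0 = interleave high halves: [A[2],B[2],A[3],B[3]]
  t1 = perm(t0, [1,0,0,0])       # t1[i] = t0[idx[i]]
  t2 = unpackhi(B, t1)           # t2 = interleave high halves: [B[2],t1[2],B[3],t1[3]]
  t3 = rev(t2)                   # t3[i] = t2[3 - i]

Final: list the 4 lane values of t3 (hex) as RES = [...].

RES = [0xe9, 0x5e, 0xe9, 0xfe]

→ t0 |e9|fe|6e|5e|
→ t1 |fe|e9|e9|e9|
→ t2 |fe|e9|5e|e9|
→ t3 |e9|5e|e9|fe|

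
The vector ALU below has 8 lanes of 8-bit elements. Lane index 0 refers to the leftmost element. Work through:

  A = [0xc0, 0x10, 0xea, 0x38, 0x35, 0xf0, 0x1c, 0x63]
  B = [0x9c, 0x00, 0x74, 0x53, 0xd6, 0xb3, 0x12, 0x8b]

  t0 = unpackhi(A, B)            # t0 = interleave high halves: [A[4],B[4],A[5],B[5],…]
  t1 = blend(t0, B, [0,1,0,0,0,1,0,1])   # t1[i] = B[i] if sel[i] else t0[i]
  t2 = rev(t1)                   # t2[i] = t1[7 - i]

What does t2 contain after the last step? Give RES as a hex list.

→ t0 |35|d6|f0|b3|1c|12|63|8b|
→ t1 |35|00|f0|b3|1c|b3|63|8b|
→ t2 |8b|63|b3|1c|b3|f0|00|35|

RES = [ 0x8b  0x63  0xb3  0x1c  0xb3  0xf0  0x00  0x35 ]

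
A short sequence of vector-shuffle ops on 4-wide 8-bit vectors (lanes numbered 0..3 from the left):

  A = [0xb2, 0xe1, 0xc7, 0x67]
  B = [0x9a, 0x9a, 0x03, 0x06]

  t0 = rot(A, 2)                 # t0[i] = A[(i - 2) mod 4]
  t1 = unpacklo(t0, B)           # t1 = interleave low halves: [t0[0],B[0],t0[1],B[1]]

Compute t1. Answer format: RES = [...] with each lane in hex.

RES = [ 0xc7  0x9a  0x67  0x9a ]

  t0: c7 67 b2 e1
  t1: c7 9a 67 9a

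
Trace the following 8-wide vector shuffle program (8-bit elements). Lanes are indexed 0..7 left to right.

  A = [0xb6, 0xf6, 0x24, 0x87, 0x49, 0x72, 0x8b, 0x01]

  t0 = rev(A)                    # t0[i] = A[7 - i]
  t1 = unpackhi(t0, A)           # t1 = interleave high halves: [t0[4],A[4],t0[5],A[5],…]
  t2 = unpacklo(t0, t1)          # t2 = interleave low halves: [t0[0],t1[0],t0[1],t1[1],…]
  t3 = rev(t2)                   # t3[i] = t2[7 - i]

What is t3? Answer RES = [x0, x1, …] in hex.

t0 = [0x01, 0x8b, 0x72, 0x49, 0x87, 0x24, 0xf6, 0xb6]
t1 = [0x87, 0x49, 0x24, 0x72, 0xf6, 0x8b, 0xb6, 0x01]
t2 = [0x01, 0x87, 0x8b, 0x49, 0x72, 0x24, 0x49, 0x72]
t3 = [0x72, 0x49, 0x24, 0x72, 0x49, 0x8b, 0x87, 0x01]

RES = [ 0x72  0x49  0x24  0x72  0x49  0x8b  0x87  0x01 ]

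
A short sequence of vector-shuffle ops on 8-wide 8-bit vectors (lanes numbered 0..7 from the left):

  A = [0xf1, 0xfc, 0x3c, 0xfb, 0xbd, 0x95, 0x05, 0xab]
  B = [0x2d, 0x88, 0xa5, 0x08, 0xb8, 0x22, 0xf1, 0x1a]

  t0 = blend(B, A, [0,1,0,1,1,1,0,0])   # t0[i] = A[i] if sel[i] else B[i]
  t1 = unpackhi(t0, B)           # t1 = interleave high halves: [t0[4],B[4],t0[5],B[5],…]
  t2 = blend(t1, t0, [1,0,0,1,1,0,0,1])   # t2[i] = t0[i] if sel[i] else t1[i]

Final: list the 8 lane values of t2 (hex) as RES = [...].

RES = [ 0x2d  0xb8  0x95  0xfb  0xbd  0xf1  0x1a  0x1a ]

→ t0 |2d|fc|a5|fb|bd|95|f1|1a|
→ t1 |bd|b8|95|22|f1|f1|1a|1a|
→ t2 |2d|b8|95|fb|bd|f1|1a|1a|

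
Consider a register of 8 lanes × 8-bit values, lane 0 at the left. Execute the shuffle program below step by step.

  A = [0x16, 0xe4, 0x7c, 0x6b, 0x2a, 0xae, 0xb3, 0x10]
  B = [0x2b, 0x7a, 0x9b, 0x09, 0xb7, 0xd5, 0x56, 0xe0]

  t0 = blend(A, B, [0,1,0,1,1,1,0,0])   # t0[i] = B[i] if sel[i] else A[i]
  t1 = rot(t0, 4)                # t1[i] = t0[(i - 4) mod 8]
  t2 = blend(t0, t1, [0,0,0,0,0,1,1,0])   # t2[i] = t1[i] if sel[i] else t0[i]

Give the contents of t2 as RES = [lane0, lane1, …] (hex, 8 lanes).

→ t0 |16|7a|7c|09|b7|d5|b3|10|
→ t1 |b7|d5|b3|10|16|7a|7c|09|
→ t2 |16|7a|7c|09|b7|7a|7c|10|

RES = [ 0x16  0x7a  0x7c  0x09  0xb7  0x7a  0x7c  0x10 ]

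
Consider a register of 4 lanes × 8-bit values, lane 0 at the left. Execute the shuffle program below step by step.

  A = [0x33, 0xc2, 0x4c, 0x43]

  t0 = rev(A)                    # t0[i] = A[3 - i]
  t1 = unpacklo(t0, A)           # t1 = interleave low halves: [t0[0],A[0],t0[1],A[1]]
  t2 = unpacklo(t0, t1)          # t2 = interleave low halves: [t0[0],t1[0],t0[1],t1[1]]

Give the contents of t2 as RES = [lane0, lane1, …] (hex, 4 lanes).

t0 = [0x43, 0x4c, 0xc2, 0x33]
t1 = [0x43, 0x33, 0x4c, 0xc2]
t2 = [0x43, 0x43, 0x4c, 0x33]

RES = [0x43, 0x43, 0x4c, 0x33]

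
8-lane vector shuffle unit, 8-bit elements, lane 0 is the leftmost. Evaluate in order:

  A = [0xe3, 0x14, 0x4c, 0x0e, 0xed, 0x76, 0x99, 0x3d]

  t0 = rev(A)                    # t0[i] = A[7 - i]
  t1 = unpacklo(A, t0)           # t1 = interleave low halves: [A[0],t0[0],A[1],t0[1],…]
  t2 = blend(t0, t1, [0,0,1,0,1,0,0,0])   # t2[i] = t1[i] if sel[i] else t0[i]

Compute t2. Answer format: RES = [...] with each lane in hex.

t0 = [0x3d, 0x99, 0x76, 0xed, 0x0e, 0x4c, 0x14, 0xe3]
t1 = [0xe3, 0x3d, 0x14, 0x99, 0x4c, 0x76, 0x0e, 0xed]
t2 = [0x3d, 0x99, 0x14, 0xed, 0x4c, 0x4c, 0x14, 0xe3]

RES = [0x3d, 0x99, 0x14, 0xed, 0x4c, 0x4c, 0x14, 0xe3]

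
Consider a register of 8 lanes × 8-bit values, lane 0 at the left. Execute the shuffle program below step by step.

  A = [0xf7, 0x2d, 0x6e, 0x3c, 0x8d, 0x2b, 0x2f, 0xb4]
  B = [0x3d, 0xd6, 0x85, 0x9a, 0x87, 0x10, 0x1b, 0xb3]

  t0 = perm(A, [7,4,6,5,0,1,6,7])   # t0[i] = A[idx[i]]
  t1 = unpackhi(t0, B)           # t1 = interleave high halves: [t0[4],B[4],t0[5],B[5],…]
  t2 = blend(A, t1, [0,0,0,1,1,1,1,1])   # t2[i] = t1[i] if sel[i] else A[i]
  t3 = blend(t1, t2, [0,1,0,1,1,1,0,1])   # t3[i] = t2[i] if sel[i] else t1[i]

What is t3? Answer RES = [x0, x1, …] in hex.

RES = [ 0xf7  0x2d  0x2d  0x10  0x2f  0x1b  0xb4  0xb3 ]

  t0: b4 8d 2f 2b f7 2d 2f b4
  t1: f7 87 2d 10 2f 1b b4 b3
  t2: f7 2d 6e 10 2f 1b b4 b3
  t3: f7 2d 2d 10 2f 1b b4 b3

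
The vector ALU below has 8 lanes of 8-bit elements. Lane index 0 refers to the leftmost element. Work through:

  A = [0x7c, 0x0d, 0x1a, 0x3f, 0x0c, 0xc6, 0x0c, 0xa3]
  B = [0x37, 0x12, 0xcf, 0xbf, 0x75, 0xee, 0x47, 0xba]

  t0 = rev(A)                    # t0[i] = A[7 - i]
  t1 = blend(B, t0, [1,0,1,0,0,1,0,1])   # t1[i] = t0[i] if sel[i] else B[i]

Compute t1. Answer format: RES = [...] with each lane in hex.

→ t0 |a3|0c|c6|0c|3f|1a|0d|7c|
→ t1 |a3|12|c6|bf|75|1a|47|7c|

RES = [0xa3, 0x12, 0xc6, 0xbf, 0x75, 0x1a, 0x47, 0x7c]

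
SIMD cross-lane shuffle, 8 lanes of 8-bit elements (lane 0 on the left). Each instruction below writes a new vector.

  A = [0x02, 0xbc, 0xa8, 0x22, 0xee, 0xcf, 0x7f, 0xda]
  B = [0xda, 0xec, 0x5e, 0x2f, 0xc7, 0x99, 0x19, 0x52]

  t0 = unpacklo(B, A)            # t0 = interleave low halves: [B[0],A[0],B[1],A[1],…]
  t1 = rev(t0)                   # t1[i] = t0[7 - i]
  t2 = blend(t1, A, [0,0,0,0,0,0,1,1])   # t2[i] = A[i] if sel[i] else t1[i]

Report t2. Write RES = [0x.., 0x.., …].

RES = [ 0x22  0x2f  0xa8  0x5e  0xbc  0xec  0x7f  0xda ]

  t0: da 02 ec bc 5e a8 2f 22
  t1: 22 2f a8 5e bc ec 02 da
  t2: 22 2f a8 5e bc ec 7f da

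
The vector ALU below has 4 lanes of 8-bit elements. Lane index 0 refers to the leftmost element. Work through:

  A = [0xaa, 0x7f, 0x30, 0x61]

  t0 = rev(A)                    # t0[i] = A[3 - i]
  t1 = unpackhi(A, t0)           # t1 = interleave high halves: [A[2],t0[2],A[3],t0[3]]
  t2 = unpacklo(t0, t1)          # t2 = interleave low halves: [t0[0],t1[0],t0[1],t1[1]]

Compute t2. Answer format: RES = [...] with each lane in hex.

RES = [0x61, 0x30, 0x30, 0x7f]

  t0: 61 30 7f aa
  t1: 30 7f 61 aa
  t2: 61 30 30 7f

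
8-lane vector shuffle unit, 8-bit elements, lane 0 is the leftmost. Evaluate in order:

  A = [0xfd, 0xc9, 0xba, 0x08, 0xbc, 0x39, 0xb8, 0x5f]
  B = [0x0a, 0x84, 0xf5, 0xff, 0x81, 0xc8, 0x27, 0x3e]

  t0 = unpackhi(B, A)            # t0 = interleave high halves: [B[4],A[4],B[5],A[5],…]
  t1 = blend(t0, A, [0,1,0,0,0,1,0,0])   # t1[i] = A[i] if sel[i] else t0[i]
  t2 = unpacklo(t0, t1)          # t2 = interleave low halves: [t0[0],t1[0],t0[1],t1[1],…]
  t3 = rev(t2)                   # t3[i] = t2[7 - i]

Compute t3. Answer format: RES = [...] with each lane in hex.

t0 = [0x81, 0xbc, 0xc8, 0x39, 0x27, 0xb8, 0x3e, 0x5f]
t1 = [0x81, 0xc9, 0xc8, 0x39, 0x27, 0x39, 0x3e, 0x5f]
t2 = [0x81, 0x81, 0xbc, 0xc9, 0xc8, 0xc8, 0x39, 0x39]
t3 = [0x39, 0x39, 0xc8, 0xc8, 0xc9, 0xbc, 0x81, 0x81]

RES = [ 0x39  0x39  0xc8  0xc8  0xc9  0xbc  0x81  0x81 ]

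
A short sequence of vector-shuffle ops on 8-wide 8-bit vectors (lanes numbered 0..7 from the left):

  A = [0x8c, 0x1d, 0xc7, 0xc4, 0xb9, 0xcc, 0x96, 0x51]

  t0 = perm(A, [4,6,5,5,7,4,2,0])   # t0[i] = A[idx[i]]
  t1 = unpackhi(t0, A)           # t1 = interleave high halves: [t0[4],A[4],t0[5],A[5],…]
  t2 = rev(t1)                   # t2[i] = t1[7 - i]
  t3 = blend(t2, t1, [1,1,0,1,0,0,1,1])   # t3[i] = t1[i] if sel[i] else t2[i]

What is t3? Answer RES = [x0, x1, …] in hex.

  t0: b9 96 cc cc 51 b9 c7 8c
  t1: 51 b9 b9 cc c7 96 8c 51
  t2: 51 8c 96 c7 cc b9 b9 51
  t3: 51 b9 96 cc cc b9 8c 51

RES = [ 0x51  0xb9  0x96  0xcc  0xcc  0xb9  0x8c  0x51 ]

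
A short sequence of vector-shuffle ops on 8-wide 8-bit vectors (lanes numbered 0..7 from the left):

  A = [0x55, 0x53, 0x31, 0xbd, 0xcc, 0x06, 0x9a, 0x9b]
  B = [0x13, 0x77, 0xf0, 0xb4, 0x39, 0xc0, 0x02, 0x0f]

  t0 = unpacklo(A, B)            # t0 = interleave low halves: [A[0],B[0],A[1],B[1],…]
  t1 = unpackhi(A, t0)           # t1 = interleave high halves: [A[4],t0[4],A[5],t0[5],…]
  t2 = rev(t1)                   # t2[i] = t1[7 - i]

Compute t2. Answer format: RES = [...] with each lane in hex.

t0 = [0x55, 0x13, 0x53, 0x77, 0x31, 0xf0, 0xbd, 0xb4]
t1 = [0xcc, 0x31, 0x06, 0xf0, 0x9a, 0xbd, 0x9b, 0xb4]
t2 = [0xb4, 0x9b, 0xbd, 0x9a, 0xf0, 0x06, 0x31, 0xcc]

RES = [ 0xb4  0x9b  0xbd  0x9a  0xf0  0x06  0x31  0xcc ]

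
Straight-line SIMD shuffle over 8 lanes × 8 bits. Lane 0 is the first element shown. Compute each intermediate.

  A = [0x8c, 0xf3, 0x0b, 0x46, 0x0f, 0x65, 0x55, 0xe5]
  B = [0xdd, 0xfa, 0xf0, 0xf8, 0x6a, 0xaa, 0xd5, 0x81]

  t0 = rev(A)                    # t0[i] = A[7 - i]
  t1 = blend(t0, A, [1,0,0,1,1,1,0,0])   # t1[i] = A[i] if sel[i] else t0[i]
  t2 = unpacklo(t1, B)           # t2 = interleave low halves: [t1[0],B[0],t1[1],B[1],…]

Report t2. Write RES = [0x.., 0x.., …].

RES = [0x8c, 0xdd, 0x55, 0xfa, 0x65, 0xf0, 0x46, 0xf8]

t0 = [0xe5, 0x55, 0x65, 0x0f, 0x46, 0x0b, 0xf3, 0x8c]
t1 = [0x8c, 0x55, 0x65, 0x46, 0x0f, 0x65, 0xf3, 0x8c]
t2 = [0x8c, 0xdd, 0x55, 0xfa, 0x65, 0xf0, 0x46, 0xf8]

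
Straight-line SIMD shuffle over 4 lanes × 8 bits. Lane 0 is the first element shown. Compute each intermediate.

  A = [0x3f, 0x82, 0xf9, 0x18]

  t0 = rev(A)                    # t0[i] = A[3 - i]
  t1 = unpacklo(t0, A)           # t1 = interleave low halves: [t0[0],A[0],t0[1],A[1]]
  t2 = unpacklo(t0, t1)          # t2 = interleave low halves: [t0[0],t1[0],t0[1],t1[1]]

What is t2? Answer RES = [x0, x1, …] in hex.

→ t0 |18|f9|82|3f|
→ t1 |18|3f|f9|82|
→ t2 |18|18|f9|3f|

RES = [ 0x18  0x18  0xf9  0x3f ]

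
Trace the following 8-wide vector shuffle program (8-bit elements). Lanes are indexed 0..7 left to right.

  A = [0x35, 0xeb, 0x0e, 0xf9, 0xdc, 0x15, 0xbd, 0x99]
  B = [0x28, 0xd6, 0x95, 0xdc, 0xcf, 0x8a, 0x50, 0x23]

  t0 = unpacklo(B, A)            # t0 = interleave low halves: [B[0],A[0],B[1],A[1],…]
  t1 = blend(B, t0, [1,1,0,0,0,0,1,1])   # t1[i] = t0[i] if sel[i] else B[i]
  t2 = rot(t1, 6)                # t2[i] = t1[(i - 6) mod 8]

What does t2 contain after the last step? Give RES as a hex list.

RES = [ 0x95  0xdc  0xcf  0x8a  0xdc  0xf9  0x28  0x35 ]

t0 = [0x28, 0x35, 0xd6, 0xeb, 0x95, 0x0e, 0xdc, 0xf9]
t1 = [0x28, 0x35, 0x95, 0xdc, 0xcf, 0x8a, 0xdc, 0xf9]
t2 = [0x95, 0xdc, 0xcf, 0x8a, 0xdc, 0xf9, 0x28, 0x35]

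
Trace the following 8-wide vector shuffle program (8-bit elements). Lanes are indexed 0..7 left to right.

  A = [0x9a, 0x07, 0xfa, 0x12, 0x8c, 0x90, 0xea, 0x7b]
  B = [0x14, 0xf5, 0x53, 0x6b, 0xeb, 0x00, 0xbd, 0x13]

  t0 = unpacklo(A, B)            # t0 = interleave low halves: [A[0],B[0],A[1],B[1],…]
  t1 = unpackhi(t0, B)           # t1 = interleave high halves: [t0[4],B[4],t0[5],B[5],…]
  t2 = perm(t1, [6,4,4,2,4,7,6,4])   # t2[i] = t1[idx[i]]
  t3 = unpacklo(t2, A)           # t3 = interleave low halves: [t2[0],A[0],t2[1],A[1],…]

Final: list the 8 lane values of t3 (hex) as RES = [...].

RES = [ 0x6b  0x9a  0x12  0x07  0x12  0xfa  0x53  0x12 ]

→ t0 |9a|14|07|f5|fa|53|12|6b|
→ t1 |fa|eb|53|00|12|bd|6b|13|
→ t2 |6b|12|12|53|12|13|6b|12|
→ t3 |6b|9a|12|07|12|fa|53|12|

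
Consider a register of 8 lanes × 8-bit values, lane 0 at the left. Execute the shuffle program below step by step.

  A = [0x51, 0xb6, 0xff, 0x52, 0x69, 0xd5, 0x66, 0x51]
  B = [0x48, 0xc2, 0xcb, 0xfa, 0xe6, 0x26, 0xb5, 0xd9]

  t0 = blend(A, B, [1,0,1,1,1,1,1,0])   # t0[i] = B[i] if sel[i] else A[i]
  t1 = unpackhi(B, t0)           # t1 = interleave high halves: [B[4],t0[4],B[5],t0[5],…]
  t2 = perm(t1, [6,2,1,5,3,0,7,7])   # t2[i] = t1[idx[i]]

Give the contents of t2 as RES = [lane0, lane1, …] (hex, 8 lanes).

t0 = [0x48, 0xb6, 0xcb, 0xfa, 0xe6, 0x26, 0xb5, 0x51]
t1 = [0xe6, 0xe6, 0x26, 0x26, 0xb5, 0xb5, 0xd9, 0x51]
t2 = [0xd9, 0x26, 0xe6, 0xb5, 0x26, 0xe6, 0x51, 0x51]

RES = [ 0xd9  0x26  0xe6  0xb5  0x26  0xe6  0x51  0x51 ]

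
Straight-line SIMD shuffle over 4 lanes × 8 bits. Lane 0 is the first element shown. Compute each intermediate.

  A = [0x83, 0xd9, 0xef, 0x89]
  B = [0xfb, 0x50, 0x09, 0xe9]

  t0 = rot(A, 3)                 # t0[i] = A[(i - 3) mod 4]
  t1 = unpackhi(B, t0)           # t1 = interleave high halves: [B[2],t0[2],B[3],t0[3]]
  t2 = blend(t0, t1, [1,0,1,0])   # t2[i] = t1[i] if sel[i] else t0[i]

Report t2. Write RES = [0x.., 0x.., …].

  t0: d9 ef 89 83
  t1: 09 89 e9 83
  t2: 09 ef e9 83

RES = [ 0x09  0xef  0xe9  0x83 ]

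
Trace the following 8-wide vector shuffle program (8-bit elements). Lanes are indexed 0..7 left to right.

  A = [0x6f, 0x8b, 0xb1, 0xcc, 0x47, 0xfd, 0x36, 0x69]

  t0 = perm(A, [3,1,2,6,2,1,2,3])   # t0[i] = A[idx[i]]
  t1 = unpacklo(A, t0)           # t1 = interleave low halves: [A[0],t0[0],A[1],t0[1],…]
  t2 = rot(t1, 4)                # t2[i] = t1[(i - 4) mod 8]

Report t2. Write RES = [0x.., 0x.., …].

RES = [ 0xb1  0xb1  0xcc  0x36  0x6f  0xcc  0x8b  0x8b ]

t0 = [0xcc, 0x8b, 0xb1, 0x36, 0xb1, 0x8b, 0xb1, 0xcc]
t1 = [0x6f, 0xcc, 0x8b, 0x8b, 0xb1, 0xb1, 0xcc, 0x36]
t2 = [0xb1, 0xb1, 0xcc, 0x36, 0x6f, 0xcc, 0x8b, 0x8b]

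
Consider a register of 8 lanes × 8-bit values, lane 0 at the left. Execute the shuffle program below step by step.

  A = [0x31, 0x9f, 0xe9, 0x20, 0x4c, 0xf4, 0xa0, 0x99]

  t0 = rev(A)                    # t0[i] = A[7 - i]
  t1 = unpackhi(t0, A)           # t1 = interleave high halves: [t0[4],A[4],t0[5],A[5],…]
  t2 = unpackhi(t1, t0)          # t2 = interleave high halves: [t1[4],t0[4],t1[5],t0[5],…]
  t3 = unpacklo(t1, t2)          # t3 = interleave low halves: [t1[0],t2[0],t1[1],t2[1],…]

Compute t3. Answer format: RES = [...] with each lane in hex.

  t0: 99 a0 f4 4c 20 e9 9f 31
  t1: 20 4c e9 f4 9f a0 31 99
  t2: 9f 20 a0 e9 31 9f 99 31
  t3: 20 9f 4c 20 e9 a0 f4 e9

RES = [0x20, 0x9f, 0x4c, 0x20, 0xe9, 0xa0, 0xf4, 0xe9]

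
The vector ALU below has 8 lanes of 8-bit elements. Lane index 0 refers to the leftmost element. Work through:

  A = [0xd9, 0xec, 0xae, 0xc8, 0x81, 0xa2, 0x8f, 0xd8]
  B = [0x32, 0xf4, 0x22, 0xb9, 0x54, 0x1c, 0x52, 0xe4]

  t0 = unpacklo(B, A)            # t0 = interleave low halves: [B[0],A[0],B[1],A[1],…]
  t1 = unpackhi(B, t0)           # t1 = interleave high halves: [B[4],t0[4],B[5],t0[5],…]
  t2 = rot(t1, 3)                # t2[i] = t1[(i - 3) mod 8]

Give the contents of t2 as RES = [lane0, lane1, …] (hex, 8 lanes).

→ t0 |32|d9|f4|ec|22|ae|b9|c8|
→ t1 |54|22|1c|ae|52|b9|e4|c8|
→ t2 |b9|e4|c8|54|22|1c|ae|52|

RES = [ 0xb9  0xe4  0xc8  0x54  0x22  0x1c  0xae  0x52 ]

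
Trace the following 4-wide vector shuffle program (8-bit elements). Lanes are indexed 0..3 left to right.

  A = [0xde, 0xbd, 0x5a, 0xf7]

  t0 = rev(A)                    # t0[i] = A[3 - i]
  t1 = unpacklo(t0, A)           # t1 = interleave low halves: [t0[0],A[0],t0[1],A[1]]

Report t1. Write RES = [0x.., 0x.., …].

t0 = [0xf7, 0x5a, 0xbd, 0xde]
t1 = [0xf7, 0xde, 0x5a, 0xbd]

RES = [ 0xf7  0xde  0x5a  0xbd ]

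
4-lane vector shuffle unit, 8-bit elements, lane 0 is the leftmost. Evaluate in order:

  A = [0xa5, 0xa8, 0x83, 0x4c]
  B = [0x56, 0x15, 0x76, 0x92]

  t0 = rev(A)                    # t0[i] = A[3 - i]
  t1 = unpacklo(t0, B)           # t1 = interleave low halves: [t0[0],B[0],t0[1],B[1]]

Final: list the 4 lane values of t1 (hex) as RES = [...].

  t0: 4c 83 a8 a5
  t1: 4c 56 83 15

RES = [0x4c, 0x56, 0x83, 0x15]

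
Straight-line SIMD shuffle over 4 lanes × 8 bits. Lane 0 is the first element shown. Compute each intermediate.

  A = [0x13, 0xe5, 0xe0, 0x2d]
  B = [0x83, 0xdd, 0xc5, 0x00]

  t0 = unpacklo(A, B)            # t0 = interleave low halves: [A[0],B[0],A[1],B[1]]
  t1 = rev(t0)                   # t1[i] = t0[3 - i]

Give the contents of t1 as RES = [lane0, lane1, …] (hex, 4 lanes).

RES = [0xdd, 0xe5, 0x83, 0x13]

→ t0 |13|83|e5|dd|
→ t1 |dd|e5|83|13|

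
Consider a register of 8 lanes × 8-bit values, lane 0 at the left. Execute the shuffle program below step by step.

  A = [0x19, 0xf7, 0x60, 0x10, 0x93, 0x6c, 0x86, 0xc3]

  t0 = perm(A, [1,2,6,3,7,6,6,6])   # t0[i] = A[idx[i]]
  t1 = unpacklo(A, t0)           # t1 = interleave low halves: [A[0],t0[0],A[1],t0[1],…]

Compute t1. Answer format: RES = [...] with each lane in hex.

RES = [ 0x19  0xf7  0xf7  0x60  0x60  0x86  0x10  0x10 ]

→ t0 |f7|60|86|10|c3|86|86|86|
→ t1 |19|f7|f7|60|60|86|10|10|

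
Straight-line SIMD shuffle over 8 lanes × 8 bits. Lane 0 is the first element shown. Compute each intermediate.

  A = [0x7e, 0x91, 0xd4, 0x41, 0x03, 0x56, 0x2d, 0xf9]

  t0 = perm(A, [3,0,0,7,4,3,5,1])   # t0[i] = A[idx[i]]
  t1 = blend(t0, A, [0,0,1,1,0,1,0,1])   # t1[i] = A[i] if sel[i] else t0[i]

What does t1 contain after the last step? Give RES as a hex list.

RES = [0x41, 0x7e, 0xd4, 0x41, 0x03, 0x56, 0x56, 0xf9]

→ t0 |41|7e|7e|f9|03|41|56|91|
→ t1 |41|7e|d4|41|03|56|56|f9|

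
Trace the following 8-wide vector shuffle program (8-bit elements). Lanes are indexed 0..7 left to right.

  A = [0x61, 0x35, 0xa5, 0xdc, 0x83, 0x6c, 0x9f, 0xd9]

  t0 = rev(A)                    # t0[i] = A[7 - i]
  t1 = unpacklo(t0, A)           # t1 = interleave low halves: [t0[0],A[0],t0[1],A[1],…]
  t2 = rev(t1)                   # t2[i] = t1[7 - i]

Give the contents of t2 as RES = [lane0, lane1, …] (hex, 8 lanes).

RES = [0xdc, 0x83, 0xa5, 0x6c, 0x35, 0x9f, 0x61, 0xd9]

→ t0 |d9|9f|6c|83|dc|a5|35|61|
→ t1 |d9|61|9f|35|6c|a5|83|dc|
→ t2 |dc|83|a5|6c|35|9f|61|d9|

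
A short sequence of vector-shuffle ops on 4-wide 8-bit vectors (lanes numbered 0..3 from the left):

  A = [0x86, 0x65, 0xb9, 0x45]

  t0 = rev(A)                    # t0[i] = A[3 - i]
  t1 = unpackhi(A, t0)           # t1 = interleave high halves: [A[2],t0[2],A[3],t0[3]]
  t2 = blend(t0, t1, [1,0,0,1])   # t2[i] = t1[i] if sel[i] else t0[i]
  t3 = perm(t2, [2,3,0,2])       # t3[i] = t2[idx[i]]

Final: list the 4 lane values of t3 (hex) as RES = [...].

RES = [ 0x65  0x86  0xb9  0x65 ]

t0 = [0x45, 0xb9, 0x65, 0x86]
t1 = [0xb9, 0x65, 0x45, 0x86]
t2 = [0xb9, 0xb9, 0x65, 0x86]
t3 = [0x65, 0x86, 0xb9, 0x65]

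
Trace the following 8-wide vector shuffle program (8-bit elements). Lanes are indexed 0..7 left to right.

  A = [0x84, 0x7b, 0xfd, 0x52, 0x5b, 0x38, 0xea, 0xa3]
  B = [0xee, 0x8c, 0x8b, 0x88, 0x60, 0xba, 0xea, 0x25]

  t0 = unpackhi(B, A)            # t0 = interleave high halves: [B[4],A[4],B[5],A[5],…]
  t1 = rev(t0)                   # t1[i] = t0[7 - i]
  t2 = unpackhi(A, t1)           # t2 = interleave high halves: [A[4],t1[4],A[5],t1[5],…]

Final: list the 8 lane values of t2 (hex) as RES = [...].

  t0: 60 5b ba 38 ea ea 25 a3
  t1: a3 25 ea ea 38 ba 5b 60
  t2: 5b 38 38 ba ea 5b a3 60

RES = [ 0x5b  0x38  0x38  0xba  0xea  0x5b  0xa3  0x60 ]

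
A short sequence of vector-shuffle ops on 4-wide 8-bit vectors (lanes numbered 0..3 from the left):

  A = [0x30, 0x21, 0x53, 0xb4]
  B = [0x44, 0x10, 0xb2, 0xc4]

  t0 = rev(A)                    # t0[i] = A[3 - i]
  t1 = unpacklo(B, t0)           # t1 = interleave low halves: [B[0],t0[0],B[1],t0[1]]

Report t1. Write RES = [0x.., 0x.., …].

RES = [0x44, 0xb4, 0x10, 0x53]

t0 = [0xb4, 0x53, 0x21, 0x30]
t1 = [0x44, 0xb4, 0x10, 0x53]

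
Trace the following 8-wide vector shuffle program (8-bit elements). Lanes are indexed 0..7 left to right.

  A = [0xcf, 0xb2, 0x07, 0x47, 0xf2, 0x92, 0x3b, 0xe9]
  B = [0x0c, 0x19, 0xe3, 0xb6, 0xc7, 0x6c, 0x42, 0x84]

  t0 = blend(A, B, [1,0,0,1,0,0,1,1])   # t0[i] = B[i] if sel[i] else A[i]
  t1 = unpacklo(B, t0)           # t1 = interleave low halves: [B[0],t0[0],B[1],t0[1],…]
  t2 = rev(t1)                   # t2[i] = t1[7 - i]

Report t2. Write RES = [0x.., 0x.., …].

RES = [0xb6, 0xb6, 0x07, 0xe3, 0xb2, 0x19, 0x0c, 0x0c]

t0 = [0x0c, 0xb2, 0x07, 0xb6, 0xf2, 0x92, 0x42, 0x84]
t1 = [0x0c, 0x0c, 0x19, 0xb2, 0xe3, 0x07, 0xb6, 0xb6]
t2 = [0xb6, 0xb6, 0x07, 0xe3, 0xb2, 0x19, 0x0c, 0x0c]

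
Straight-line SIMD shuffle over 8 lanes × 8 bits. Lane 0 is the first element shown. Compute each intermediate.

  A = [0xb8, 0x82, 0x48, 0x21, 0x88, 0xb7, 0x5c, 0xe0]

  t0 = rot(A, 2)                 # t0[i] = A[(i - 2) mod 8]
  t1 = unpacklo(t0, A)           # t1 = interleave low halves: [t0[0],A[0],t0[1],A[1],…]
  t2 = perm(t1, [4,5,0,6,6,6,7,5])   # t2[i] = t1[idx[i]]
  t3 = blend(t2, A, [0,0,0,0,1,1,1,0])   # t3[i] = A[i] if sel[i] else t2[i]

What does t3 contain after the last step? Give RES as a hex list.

RES = [0xb8, 0x48, 0x5c, 0x82, 0x88, 0xb7, 0x5c, 0x48]

→ t0 |5c|e0|b8|82|48|21|88|b7|
→ t1 |5c|b8|e0|82|b8|48|82|21|
→ t2 |b8|48|5c|82|82|82|21|48|
→ t3 |b8|48|5c|82|88|b7|5c|48|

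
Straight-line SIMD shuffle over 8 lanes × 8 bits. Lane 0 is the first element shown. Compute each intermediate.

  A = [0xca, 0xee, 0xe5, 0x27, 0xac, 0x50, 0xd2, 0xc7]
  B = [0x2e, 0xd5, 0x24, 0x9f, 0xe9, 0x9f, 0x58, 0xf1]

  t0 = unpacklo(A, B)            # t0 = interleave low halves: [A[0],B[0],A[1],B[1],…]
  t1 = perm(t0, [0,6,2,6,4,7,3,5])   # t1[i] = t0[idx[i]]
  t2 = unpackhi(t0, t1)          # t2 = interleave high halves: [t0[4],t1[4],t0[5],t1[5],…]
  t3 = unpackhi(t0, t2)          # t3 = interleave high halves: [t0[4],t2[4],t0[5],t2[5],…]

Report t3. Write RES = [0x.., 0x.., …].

RES = [ 0xe5  0x27  0x24  0xd5  0x27  0x9f  0x9f  0x24 ]

→ t0 |ca|2e|ee|d5|e5|24|27|9f|
→ t1 |ca|27|ee|27|e5|9f|d5|24|
→ t2 |e5|e5|24|9f|27|d5|9f|24|
→ t3 |e5|27|24|d5|27|9f|9f|24|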